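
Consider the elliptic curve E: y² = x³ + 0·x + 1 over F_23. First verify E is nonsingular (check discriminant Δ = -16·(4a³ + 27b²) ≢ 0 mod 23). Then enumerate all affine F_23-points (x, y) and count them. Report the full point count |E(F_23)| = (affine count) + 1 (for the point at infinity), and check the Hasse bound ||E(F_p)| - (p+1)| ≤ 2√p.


Affine points = {(0, 1), (0, 22), (1, 5), (1, 18), (2, 3), (2, 20), (10, 9), (10, 14), (12, 2), (12, 21), (13, 6), (13, 17), (14, 10), (14, 13), (15, 8), (15, 15), (16, 7), (16, 16), (19, 11), (19, 12), (21, 4), (21, 19), (22, 0)}; affine count = 23; |E(F_23)| = 24.

Discriminant check: Δ ∝ 4a³ + 27b² = 4·0³ + 27·1² = 4·0 + 27·1 ≡ 4 (mod 23). Nonzero ⇒ E is nonsingular.
For each x ∈ F_23, compute rhs = x³ + 0·x + 1 mod 23, then count y ∈ F_23 with y² ≡ rhs.
  x = 0: rhs = 1, matching y values: 1, 22 (2 points).
  x = 1: rhs = 2, matching y values: 5, 18 (2 points).
  x = 2: rhs = 9, matching y values: 3, 20 (2 points).
  x = 3: rhs = 5, matching y values: none (0 points).
  x = 4: rhs = 19, matching y values: none (0 points).
  x = 5: rhs = 11, matching y values: none (0 points).
  x = 6: rhs = 10, matching y values: none (0 points).
  x = 7: rhs = 22, matching y values: none (0 points).
  x = 8: rhs = 7, matching y values: none (0 points).
  x = 9: rhs = 17, matching y values: none (0 points).
  x = 10: rhs = 12, matching y values: 9, 14 (2 points).
  x = 11: rhs = 21, matching y values: none (0 points).
  x = 12: rhs = 4, matching y values: 2, 21 (2 points).
  x = 13: rhs = 13, matching y values: 6, 17 (2 points).
  x = 14: rhs = 8, matching y values: 10, 13 (2 points).
  x = 15: rhs = 18, matching y values: 8, 15 (2 points).
  x = 16: rhs = 3, matching y values: 7, 16 (2 points).
  x = 17: rhs = 15, matching y values: none (0 points).
  x = 18: rhs = 14, matching y values: none (0 points).
  x = 19: rhs = 6, matching y values: 11, 12 (2 points).
  x = 20: rhs = 20, matching y values: none (0 points).
  x = 21: rhs = 16, matching y values: 4, 19 (2 points).
  x = 22: rhs = 0, matching y values: 0 (1 points).
Total affine count: 23.
Full point count |E(F_23)| = 23 + 1 = 24.
Hasse bound: |24 − (23+1)| = |0| = 0 ≤ 2√23 ≈ 9.5917 ✓.


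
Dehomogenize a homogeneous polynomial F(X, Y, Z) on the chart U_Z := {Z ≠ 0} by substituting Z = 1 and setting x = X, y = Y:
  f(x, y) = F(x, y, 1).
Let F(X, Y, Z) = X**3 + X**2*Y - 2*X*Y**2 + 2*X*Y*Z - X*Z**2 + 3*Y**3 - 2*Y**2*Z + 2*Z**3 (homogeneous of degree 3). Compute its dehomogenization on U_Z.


f(x, y) = x**3 + x**2*y - 2*x*y**2 + 2*x*y - x + 3*y**3 - 2*y**2 + 2

On U_Z we set Z = 1. Each monomial c·X^i·Y^j·Z^k in F becomes c·x^i·y^j·1^k = c·x^i·y^j.
Substituting Z = 1: F(X, Y, 1) = x**3 + x**2*y - 2*x*y**2 + 2*x*y - x + 3*y**3 - 2*y**2 + 2.
Note: deg(f) ≤ deg(F) = 3; strict inequality happens when F is divisible by Z (lost terms).


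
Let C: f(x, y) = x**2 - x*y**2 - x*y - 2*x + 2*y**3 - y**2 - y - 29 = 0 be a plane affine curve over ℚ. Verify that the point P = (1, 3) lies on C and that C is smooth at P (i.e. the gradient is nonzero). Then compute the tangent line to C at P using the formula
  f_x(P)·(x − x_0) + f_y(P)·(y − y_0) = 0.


Tangent line at P: -12*x + 40*y - 108 = 0.

Step 1: f(1, 3) = 0, so P lies on C.
Step 2: partial derivatives
  f_x(x, y) = 2*x - y**2 - y - 2, f_y(x, y) = -2*x*y - x + 6*y**2 - 2*y - 1.
  f_x(P) = -12, f_y(P) = 40 (gradient nonzero, so P is smooth).
Step 3: tangent line at P: -12·(x − 1) + 40·(y − 3) = 0.
Expanding: -12*x + 40*y - 108 = 0.


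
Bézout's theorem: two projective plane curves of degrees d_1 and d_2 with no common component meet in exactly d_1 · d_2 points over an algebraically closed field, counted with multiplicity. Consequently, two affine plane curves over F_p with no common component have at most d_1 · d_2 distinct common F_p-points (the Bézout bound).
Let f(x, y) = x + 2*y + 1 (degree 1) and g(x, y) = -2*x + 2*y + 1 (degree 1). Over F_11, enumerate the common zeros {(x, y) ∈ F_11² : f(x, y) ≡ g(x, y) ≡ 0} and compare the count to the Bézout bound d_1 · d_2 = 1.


Common zeros: {(0, 5)}; count = 1; Bézout bound = 1.

deg(f) = 1, deg(g) = 1, so Bézout bound = 1.
Scan x ∈ F_11. For each x, list the y ∈ F_11 with f(x, y) ≡ 0 and those with g(x, y) ≡ 0 (mod 11); the common zeros in that column are the intersection.
  x = 0: f ≡ 0 at y ∈ {5}; g ≡ 0 at y ∈ {5}; common: {5}.
  x = 1: f ≡ 0 at y ∈ {10}; g ≡ 0 at y ∈ {6}; common: ∅.
  x = 2: f ≡ 0 at y ∈ {4}; g ≡ 0 at y ∈ {7}; common: ∅.
  x = 3: f ≡ 0 at y ∈ {9}; g ≡ 0 at y ∈ {8}; common: ∅.
  x = 4: f ≡ 0 at y ∈ {3}; g ≡ 0 at y ∈ {9}; common: ∅.
  x = 5: f ≡ 0 at y ∈ {8}; g ≡ 0 at y ∈ {10}; common: ∅.
  x = 6: f ≡ 0 at y ∈ {2}; g ≡ 0 at y ∈ {0}; common: ∅.
  x = 7: f ≡ 0 at y ∈ {7}; g ≡ 0 at y ∈ {1}; common: ∅.
  x = 8: f ≡ 0 at y ∈ {1}; g ≡ 0 at y ∈ {2}; common: ∅.
  x = 9: f ≡ 0 at y ∈ {6}; g ≡ 0 at y ∈ {3}; common: ∅.
  x = 10: f ≡ 0 at y ∈ {0}; g ≡ 0 at y ∈ {4}; common: ∅.
Collecting: common zeros = {(0, 5)}, so the count is 1.
Comparison with the Bézout bound: 1 ≤ 1 = deg(f)·deg(g), as expected for curves with no common component (the bound is attained).


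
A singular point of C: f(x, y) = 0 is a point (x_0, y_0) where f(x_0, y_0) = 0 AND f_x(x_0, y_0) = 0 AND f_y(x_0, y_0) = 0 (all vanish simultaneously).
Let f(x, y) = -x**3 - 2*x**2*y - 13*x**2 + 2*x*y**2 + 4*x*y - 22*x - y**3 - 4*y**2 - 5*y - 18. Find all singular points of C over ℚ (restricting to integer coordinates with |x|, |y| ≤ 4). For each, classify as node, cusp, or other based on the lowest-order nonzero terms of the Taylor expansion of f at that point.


Singular points: {(-2, -3)}; classification: node.

Compute partial derivatives:
  f_x = -3*x**2 - 4*x*y - 26*x + 2*y**2 + 4*y - 22.
  f_y = -2*x**2 + 4*x*y + 4*x - 3*y**2 - 8*y - 5.
Scan x_0 ∈ {−4, ..., 4}. For each x_0, f_y(x_0, y) is a polynomial in y; find its integer roots y ∈ {−4, ..., 4}, then test f_x and f at those candidates.
  x = -4: f_y(-4, y) = -3*y**2 - 24*y - 53; no integer root y with |y| ≤ 4.
  x = -3: f_y(-3, y) = -3*y**2 - 20*y - 35; no integer root y with |y| ≤ 4.
  x = -2: f_y(-2, y) = -3*y**2 - 16*y - 21; vanishes at y ∈ {-3}. (-2, -3): f_x = 0, f = 0 — SINGULAR.
  x = -1: f_y(-1, y) = -3*y**2 - 12*y - 11; no integer root y with |y| ≤ 4.
  x = 0: f_y(0, y) = -3*y**2 - 8*y - 5; vanishes at y ∈ {-1}. (0, -1): f_x = -24 ≠ 0.
  x = 1: f_y(1, y) = -3*y**2 - 4*y - 3; no integer root y with |y| ≤ 4.
  x = 2: f_y(2, y) = -3*y**2 - 5; no integer root y with |y| ≤ 4.
  x = 3: f_y(3, y) = -3*y**2 + 4*y - 11; no integer root y with |y| ≤ 4.
  x = 4: f_y(4, y) = -3*y**2 + 8*y - 21; no integer root y with |y| ≤ 4.
Only singular point on the grid: (-2, -3).
Classify: substitute x = -2 + u, y = -3 + v and expand: f = -u**3 - 2*u**2*v - u**2 + 2*u*v**2 - v**3 + v**2.
No constant or linear terms (consistent with a singular point). Quadratic part: -u**2 + v**2. Cubic part: -u**3 - 2*u**2*v + 2*u*v**2 - v**3.
The quadratic part v**2 - u**2 = (v − u)(v + u) splits into two distinct linear factors, so there are two distinct tangent lines y − -3 = ±(x − -2) — this is a node (ordinary double point).
Classification: node.


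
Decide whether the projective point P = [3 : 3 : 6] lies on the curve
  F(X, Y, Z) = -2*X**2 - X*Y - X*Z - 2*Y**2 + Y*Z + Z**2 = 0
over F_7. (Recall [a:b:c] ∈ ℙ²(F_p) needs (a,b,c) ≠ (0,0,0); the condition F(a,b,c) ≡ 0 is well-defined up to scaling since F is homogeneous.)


F(3,3,6) ≡ 5 (mod 7); P is NOT on the curve.

Evaluate F(3, 3, 6) term-by-term (mod 7).
  -2*X**2 ↦ -2·9·1·1 = -18
  -X*Y ↦ -1·3·3·1 = -9
  -X*Z ↦ -1·3·1·6 = -18
  -2*Y**2 ↦ -2·1·9·1 = -18
  Y*Z ↦ 1·1·3·6 = 18
  Z**2 ↦ 1·1·1·36 = 36
Sum: F(3, 3, 6) = (-18) + (-9) + (-18) + (-18) + (18) + (36) = -9.
Reducing mod 7: -9 ≡ 5 (mod 7).
Since F(a, b, c) ≡ 5 ≠ 0 (mod 7), P does NOT lie on the curve.


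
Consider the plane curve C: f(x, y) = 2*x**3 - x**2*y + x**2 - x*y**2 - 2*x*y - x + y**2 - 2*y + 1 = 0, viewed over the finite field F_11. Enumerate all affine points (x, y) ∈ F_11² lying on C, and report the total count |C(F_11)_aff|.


Affine F_11-points: {(0, 1), (1, 5), (2, 6), (4, 2), (4, 4), (6, 5), (6, 7), (10, 8), (10, 9)}; count = 9.

For each of the 121 pairs (x, y) ∈ F_11², evaluate f(x, y) mod 11. Record the zeros.
  x = 0: [0↦1, 1↦0, 2↦1, 3↦4, 4↦9, 5↦5, 6↦3, 7↦3, 8↦5, 9↦9, 10↦4]  zeros at y ∈ {1}
  x = 1: [0↦3, 1↦9, 2↦4, 3↦10, 4↦5, 5↦0, 6↦6, 7↦1, 8↦7, 9↦2, 10↦8]  zeros at y ∈ {5}
  x = 2: [0↦8, 1↦8, 2↦6, 3↦2, 4↦7, 5↦10, 6↦0, 7↦10, 8↦7, 9↦2, 10↦6]  zeros at y ∈ {6}
  x = 3: [0↦6, 1↦9, 2↦8, 3↦3, 4↦5, 5↦3, 6↦8, 7↦9, 8↦6, 9↦10, 10↦10]  zeros at y ∈ ∅
  x = 4: [0↦9, 1↦2, 2↦0, 3↦3, 4↦0, 5↦2, 6↦9, 7↦10, 8↦5, 9↦5, 10↦10]  zeros at y ∈ {2, 4}
  x = 5: [0↦7, 1↦10, 2↦5, 3↦3, 4↦4, 5↦8, 6↦4, 7↦3, 8↦5, 9↦10, 10↦7]  zeros at y ∈ ∅
  x = 6: [0↦1, 1↦1, 2↦2, 3↦4, 4↦7, 5↦0, 6↦5, 7↦0, 8↦7, 9↦4, 10↦2]  zeros at y ∈ {5, 7}
  x = 7: [0↦3, 1↦9, 2↦3, 3↦7, 4↦10, 5↦1, 6↦2, 7↦2, 8↦1, 9↦10, 10↦7]  zeros at y ∈ ∅
  x = 8: [0↦3, 1↦2, 2↦9, 3↦2, 4↦3, 5↦1, 6↦7, 7↦10, 8↦10, 9↦7, 10↦1]  zeros at y ∈ ∅
  x = 9: [0↦2, 1↦3, 2↦10, 3↦1, 4↦9, 5↦1, 6↦10, 7↦3, 8↦2, 9↦7, 10↦7]  zeros at y ∈ ∅
  x = 10: [0↦1, 1↦2, 2↦7, 3↦5, 4↦7, 5↦2, 6↦1, 7↦4, 8↦0, 9↦0, 10↦4]  zeros at y ∈ {8, 9}
Collecting zeros: affine points = {(0, 1), (1, 5), (2, 6), (4, 2), (4, 4), (6, 5), (6, 7), (10, 8), (10, 9)}.
Total count |C(F_11)_aff| = 9.


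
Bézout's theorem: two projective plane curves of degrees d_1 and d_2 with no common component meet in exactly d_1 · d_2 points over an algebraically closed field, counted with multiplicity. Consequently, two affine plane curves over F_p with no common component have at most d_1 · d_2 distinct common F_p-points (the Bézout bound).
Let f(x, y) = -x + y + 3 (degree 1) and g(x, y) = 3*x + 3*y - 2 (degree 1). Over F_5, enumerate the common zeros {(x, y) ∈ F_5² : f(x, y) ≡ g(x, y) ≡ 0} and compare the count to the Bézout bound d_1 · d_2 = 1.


Common zeros: {(1, 3)}; count = 1; Bézout bound = 1.

deg(f) = 1, deg(g) = 1, so Bézout bound = 1.
Scan x ∈ F_5. For each x, list the y ∈ F_5 with f(x, y) ≡ 0 and those with g(x, y) ≡ 0 (mod 5); the common zeros in that column are the intersection.
  x = 0: f ≡ 0 at y ∈ {2}; g ≡ 0 at y ∈ {4}; common: ∅.
  x = 1: f ≡ 0 at y ∈ {3}; g ≡ 0 at y ∈ {3}; common: {3}.
  x = 2: f ≡ 0 at y ∈ {4}; g ≡ 0 at y ∈ {2}; common: ∅.
  x = 3: f ≡ 0 at y ∈ {0}; g ≡ 0 at y ∈ {1}; common: ∅.
  x = 4: f ≡ 0 at y ∈ {1}; g ≡ 0 at y ∈ {0}; common: ∅.
Collecting: common zeros = {(1, 3)}, so the count is 1.
Comparison with the Bézout bound: 1 ≤ 1 = deg(f)·deg(g), as expected for curves with no common component (the bound is attained).


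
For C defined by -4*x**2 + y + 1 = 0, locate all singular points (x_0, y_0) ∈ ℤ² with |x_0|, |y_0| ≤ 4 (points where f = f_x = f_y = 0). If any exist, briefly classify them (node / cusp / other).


No singular points in the scanned grid; C is smooth there.

Compute partial derivatives:
  f_x = -8*x.
  f_y = 1.
f_y = 1 is a nonzero constant, so f_y never vanishes: no point (x, y) can satisfy f = f_x = f_y = 0. In particular no (x, y) ∈ {−4, ..., 4}² is singular; the curve is smooth.


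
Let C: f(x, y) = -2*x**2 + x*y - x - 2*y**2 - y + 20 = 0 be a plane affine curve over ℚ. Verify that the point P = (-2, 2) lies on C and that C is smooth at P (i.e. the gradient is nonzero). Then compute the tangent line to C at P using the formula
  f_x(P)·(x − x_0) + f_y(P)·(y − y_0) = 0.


Tangent line at P: 9*x - 11*y + 40 = 0.

Step 1: f(-2, 2) = 0, so P lies on C.
Step 2: partial derivatives
  f_x(x, y) = -4*x + y - 1, f_y(x, y) = x - 4*y - 1.
  f_x(P) = 9, f_y(P) = -11 (gradient nonzero, so P is smooth).
Step 3: tangent line at P: 9·(x − -2) + -11·(y − 2) = 0.
Expanding: 9*x - 11*y + 40 = 0.


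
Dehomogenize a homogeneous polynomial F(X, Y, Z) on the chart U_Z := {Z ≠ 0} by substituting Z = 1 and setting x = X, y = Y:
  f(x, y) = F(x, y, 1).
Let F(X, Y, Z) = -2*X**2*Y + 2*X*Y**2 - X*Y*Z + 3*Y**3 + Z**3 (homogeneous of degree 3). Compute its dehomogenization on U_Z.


f(x, y) = -2*x**2*y + 2*x*y**2 - x*y + 3*y**3 + 1

On U_Z we set Z = 1. Each monomial c·X^i·Y^j·Z^k in F becomes c·x^i·y^j·1^k = c·x^i·y^j.
Substituting Z = 1: F(X, Y, 1) = -2*x**2*y + 2*x*y**2 - x*y + 3*y**3 + 1.
Note: deg(f) ≤ deg(F) = 3; strict inequality happens when F is divisible by Z (lost terms).


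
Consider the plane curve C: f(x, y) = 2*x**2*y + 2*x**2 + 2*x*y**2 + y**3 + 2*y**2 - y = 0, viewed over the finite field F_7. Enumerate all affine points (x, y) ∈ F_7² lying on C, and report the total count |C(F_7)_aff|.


Affine F_7-points: {(0, 0), (0, 2), (0, 3), (1, 2), (2, 4), (3, 3), (5, 1), (6, 4), (6, 6)}; count = 9.

For each of the 49 pairs (x, y) ∈ F_7², evaluate f(x, y) mod 7. Record the zeros.
  x = 0: [0↦0, 1↦2, 2↦0, 3↦0, 4↦1, 5↦2, 6↦2]  zeros at y ∈ {0, 2, 3}
  x = 1: [0↦2, 1↦1, 2↦0, 3↦5, 4↦1, 5↦1, 6↦4]  zeros at y ∈ {2}
  x = 2: [0↦1, 1↦1, 2↦5, 3↦5, 4↦0, 5↦3, 6↦6]  zeros at y ∈ {4}
  x = 3: [0↦4, 1↦2, 2↦1, 3↦0, 4↦5, 5↦1, 6↦1]  zeros at y ∈ {3}
  x = 4: [0↦4, 1↦4, 2↦2, 3↦4, 4↦2, 5↦2, 6↦3]  zeros at y ∈ ∅
  x = 5: [0↦1, 1↦0, 2↦1, 3↦3, 4↦5, 5↦6, 6↦5]  zeros at y ∈ {1}
  x = 6: [0↦2, 1↦4, 2↦5, 3↦4, 4↦0, 5↦6, 6↦0]  zeros at y ∈ {4, 6}
Collecting zeros: affine points = {(0, 0), (0, 2), (0, 3), (1, 2), (2, 4), (3, 3), (5, 1), (6, 4), (6, 6)}.
Total count |C(F_7)_aff| = 9.


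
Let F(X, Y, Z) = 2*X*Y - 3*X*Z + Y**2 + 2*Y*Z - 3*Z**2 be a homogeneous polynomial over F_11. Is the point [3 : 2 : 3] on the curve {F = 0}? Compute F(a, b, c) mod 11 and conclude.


F(3,2,3) ≡ 7 (mod 11); P is NOT on the curve.

Evaluate F(3, 2, 3) term-by-term (mod 11).
  2*X*Y ↦ 2·3·2·1 = 12
  -3*X*Z ↦ -3·3·1·3 = -27
  Y**2 ↦ 1·1·4·1 = 4
  2*Y*Z ↦ 2·1·2·3 = 12
  -3*Z**2 ↦ -3·1·1·9 = -27
Sum: F(3, 2, 3) = (12) + (-27) + (4) + (12) + (-27) = -26.
Reducing mod 11: -26 ≡ 7 (mod 11).
Since F(a, b, c) ≡ 7 ≠ 0 (mod 11), P does NOT lie on the curve.


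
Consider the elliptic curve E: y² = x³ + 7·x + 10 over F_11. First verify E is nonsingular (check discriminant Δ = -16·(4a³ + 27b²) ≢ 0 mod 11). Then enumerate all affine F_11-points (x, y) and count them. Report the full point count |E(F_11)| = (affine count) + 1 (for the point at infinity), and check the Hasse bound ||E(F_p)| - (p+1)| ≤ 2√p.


Affine points = {(3, 5), (3, 6), (4, 5), (4, 6), (5, 4), (5, 7), (6, 2), (6, 9)}; affine count = 8; |E(F_11)| = 9.

Discriminant check: Δ ∝ 4a³ + 27b² = 4·7³ + 27·10² = 4·343 + 27·100 ≡ 2 (mod 11). Nonzero ⇒ E is nonsingular.
For each x ∈ F_11, compute rhs = x³ + 7·x + 10 mod 11, then count y ∈ F_11 with y² ≡ rhs.
  x = 0: rhs = 10, matching y values: none (0 points).
  x = 1: rhs = 7, matching y values: none (0 points).
  x = 2: rhs = 10, matching y values: none (0 points).
  x = 3: rhs = 3, matching y values: 5, 6 (2 points).
  x = 4: rhs = 3, matching y values: 5, 6 (2 points).
  x = 5: rhs = 5, matching y values: 4, 7 (2 points).
  x = 6: rhs = 4, matching y values: 2, 9 (2 points).
  x = 7: rhs = 6, matching y values: none (0 points).
  x = 8: rhs = 6, matching y values: none (0 points).
  x = 9: rhs = 10, matching y values: none (0 points).
  x = 10: rhs = 2, matching y values: none (0 points).
Total affine count: 8.
Full point count |E(F_11)| = 8 + 1 = 9.
Hasse bound: |9 − (11+1)| = |-3| = 3 ≤ 2√11 ≈ 6.6332 ✓.


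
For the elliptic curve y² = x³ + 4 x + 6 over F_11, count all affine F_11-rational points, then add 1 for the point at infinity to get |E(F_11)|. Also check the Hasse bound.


Affine points = {(1, 0), (2, 0), (3, 1), (3, 10), (4, 3), (4, 8), (6, 2), (6, 9), (7, 5), (7, 6), (8, 0), (9, 1), (9, 10), (10, 1), (10, 10)}; affine count = 15; |E(F_11)| = 16.

Discriminant check: Δ ∝ 4a³ + 27b² = 4·4³ + 27·6² = 4·64 + 27·36 ≡ 7 (mod 11). Nonzero ⇒ E is nonsingular.
For each x ∈ F_11, compute rhs = x³ + 4·x + 6 mod 11, then count y ∈ F_11 with y² ≡ rhs.
  x = 0: rhs = 6, matching y values: none (0 points).
  x = 1: rhs = 0, matching y values: 0 (1 points).
  x = 2: rhs = 0, matching y values: 0 (1 points).
  x = 3: rhs = 1, matching y values: 1, 10 (2 points).
  x = 4: rhs = 9, matching y values: 3, 8 (2 points).
  x = 5: rhs = 8, matching y values: none (0 points).
  x = 6: rhs = 4, matching y values: 2, 9 (2 points).
  x = 7: rhs = 3, matching y values: 5, 6 (2 points).
  x = 8: rhs = 0, matching y values: 0 (1 points).
  x = 9: rhs = 1, matching y values: 1, 10 (2 points).
  x = 10: rhs = 1, matching y values: 1, 10 (2 points).
Total affine count: 15.
Full point count |E(F_11)| = 15 + 1 = 16.
Hasse bound: |16 − (11+1)| = |4| = 4 ≤ 2√11 ≈ 6.6332 ✓.


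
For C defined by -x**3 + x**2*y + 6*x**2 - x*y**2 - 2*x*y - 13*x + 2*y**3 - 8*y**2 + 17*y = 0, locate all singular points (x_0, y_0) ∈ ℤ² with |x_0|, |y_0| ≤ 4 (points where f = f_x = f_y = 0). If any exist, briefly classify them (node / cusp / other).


Singular points: {(3, 2)}; classification: node.

Compute partial derivatives:
  f_x = -3*x**2 + 2*x*y + 12*x - y**2 - 2*y - 13.
  f_y = x**2 - 2*x*y - 2*x + 6*y**2 - 16*y + 17.
Scan x_0 ∈ {−4, ..., 4}. For each x_0, f_y(x_0, y) is a polynomial in y; find its integer roots y ∈ {−4, ..., 4}, then test f_x and f at those candidates.
  x = -4: f_y(-4, y) = 6*y**2 - 8*y + 41; no integer root y with |y| ≤ 4.
  x = -3: f_y(-3, y) = 6*y**2 - 10*y + 32; no integer root y with |y| ≤ 4.
  x = -2: f_y(-2, y) = 6*y**2 - 12*y + 25; no integer root y with |y| ≤ 4.
  x = -1: f_y(-1, y) = 6*y**2 - 14*y + 20; no integer root y with |y| ≤ 4.
  x = 0: f_y(0, y) = 6*y**2 - 16*y + 17; no integer root y with |y| ≤ 4.
  x = 1: f_y(1, y) = 6*y**2 - 18*y + 16; no integer root y with |y| ≤ 4.
  x = 2: f_y(2, y) = 6*y**2 - 20*y + 17; no integer root y with |y| ≤ 4.
  x = 3: f_y(3, y) = 6*y**2 - 22*y + 20; vanishes at y ∈ {2}. (3, 2): f_x = 0, f = 0 — SINGULAR.
  x = 4: f_y(4, y) = 6*y**2 - 24*y + 25; no integer root y with |y| ≤ 4.
Only singular point on the grid: (3, 2).
Classify: substitute x = 3 + u, y = 2 + v and expand: f = -u**3 + u**2*v - u**2 - u*v**2 + 2*v**3 + v**2.
No constant or linear terms (consistent with a singular point). Quadratic part: -u**2 + v**2. Cubic part: -u**3 + u**2*v - u*v**2 + 2*v**3.
The quadratic part v**2 - u**2 = (v − u)(v + u) splits into two distinct linear factors, so there are two distinct tangent lines y − 2 = ±(x − 3) — this is a node (ordinary double point).
Classification: node.


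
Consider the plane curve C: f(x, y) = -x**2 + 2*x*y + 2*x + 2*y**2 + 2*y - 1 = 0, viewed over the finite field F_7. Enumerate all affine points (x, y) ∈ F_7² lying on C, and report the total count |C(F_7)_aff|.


Affine F_7-points: {(1, 0), (1, 5), (2, 1), (2, 3), (4, 4), (4, 5), (6, 3), (6, 4)}; count = 8.

For each of the 49 pairs (x, y) ∈ F_7², evaluate f(x, y) mod 7. Record the zeros.
  x = 0: [0↦6, 1↦3, 2↦4, 3↦2, 4↦4, 5↦3, 6↦6]  zeros at y ∈ ∅
  x = 1: [0↦0, 1↦6, 2↦2, 3↦2, 4↦6, 5↦0, 6↦5]  zeros at y ∈ {0, 5}
  x = 2: [0↦6, 1↦0, 2↦5, 3↦0, 4↦6, 5↦2, 6↦2]  zeros at y ∈ {1, 3}
  x = 3: [0↦3, 1↦6, 2↦6, 3↦3, 4↦4, 5↦2, 6↦4]  zeros at y ∈ ∅
  x = 4: [0↦5, 1↦3, 2↦5, 3↦4, 4↦0, 5↦0, 6↦4]  zeros at y ∈ {4, 5}
  x = 5: [0↦5, 1↦5, 2↦2, 3↦3, 4↦1, 5↦3, 6↦2]  zeros at y ∈ ∅
  x = 6: [0↦3, 1↦5, 2↦4, 3↦0, 4↦0, 5↦4, 6↦5]  zeros at y ∈ {3, 4}
Collecting zeros: affine points = {(1, 0), (1, 5), (2, 1), (2, 3), (4, 4), (4, 5), (6, 3), (6, 4)}.
Total count |C(F_7)_aff| = 8.


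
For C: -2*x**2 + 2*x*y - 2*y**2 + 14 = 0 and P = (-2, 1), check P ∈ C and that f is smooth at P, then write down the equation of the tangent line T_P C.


Tangent line at P: 10*x - 8*y + 28 = 0.

Step 1: f(-2, 1) = 0, so P lies on C.
Step 2: partial derivatives
  f_x(x, y) = -4*x + 2*y, f_y(x, y) = 2*x - 4*y.
  f_x(P) = 10, f_y(P) = -8 (gradient nonzero, so P is smooth).
Step 3: tangent line at P: 10·(x − -2) + -8·(y − 1) = 0.
Expanding: 10*x - 8*y + 28 = 0.


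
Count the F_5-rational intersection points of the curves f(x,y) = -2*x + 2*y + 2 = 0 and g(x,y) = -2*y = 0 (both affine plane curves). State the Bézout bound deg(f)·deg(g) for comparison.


Common zeros: {(1, 0)}; count = 1; Bézout bound = 1.

deg(f) = 1, deg(g) = 1, so Bézout bound = 1.
Scan x ∈ F_5. For each x, list the y ∈ F_5 with f(x, y) ≡ 0 and those with g(x, y) ≡ 0 (mod 5); the common zeros in that column are the intersection.
  x = 0: f ≡ 0 at y ∈ {4}; g ≡ 0 at y ∈ {0}; common: ∅.
  x = 1: f ≡ 0 at y ∈ {0}; g ≡ 0 at y ∈ {0}; common: {0}.
  x = 2: f ≡ 0 at y ∈ {1}; g ≡ 0 at y ∈ {0}; common: ∅.
  x = 3: f ≡ 0 at y ∈ {2}; g ≡ 0 at y ∈ {0}; common: ∅.
  x = 4: f ≡ 0 at y ∈ {3}; g ≡ 0 at y ∈ {0}; common: ∅.
Collecting: common zeros = {(1, 0)}, so the count is 1.
Comparison with the Bézout bound: 1 ≤ 1 = deg(f)·deg(g), as expected for curves with no common component (the bound is attained).


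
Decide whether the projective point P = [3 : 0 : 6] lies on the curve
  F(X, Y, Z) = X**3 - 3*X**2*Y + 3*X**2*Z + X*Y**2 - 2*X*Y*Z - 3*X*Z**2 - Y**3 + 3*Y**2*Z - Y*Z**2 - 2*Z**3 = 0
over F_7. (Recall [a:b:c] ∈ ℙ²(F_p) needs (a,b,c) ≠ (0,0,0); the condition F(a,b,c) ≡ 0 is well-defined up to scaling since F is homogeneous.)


F(3,0,6) ≡ 0 (mod 7); P is on the curve.

Evaluate F(3, 0, 6) term-by-term (mod 7).
  X**3 ↦ 1·27·1·1 = 27
  -3*X**2*Y ↦ -3·9·0·1 = 0
  3*X**2*Z ↦ 3·9·1·6 = 162
  X*Y**2 ↦ 1·3·0·1 = 0
  -2*X*Y*Z ↦ -2·3·0·6 = 0
  -3*X*Z**2 ↦ -3·3·1·36 = -324
  -Y**3 ↦ -1·1·0·1 = 0
  3*Y**2*Z ↦ 3·1·0·6 = 0
  -Y*Z**2 ↦ -1·1·0·36 = 0
  -2*Z**3 ↦ -2·1·1·216 = -432
Sum: F(3, 0, 6) = (27) + (0) + (162) + (0) + (0) + (-324) + (0) + (0) + (0) + (-432) = -567.
Reducing mod 7: -567 ≡ 0 (mod 7).
Since F(a, b, c) ≡ 0 (mod 7), P lies on the curve.


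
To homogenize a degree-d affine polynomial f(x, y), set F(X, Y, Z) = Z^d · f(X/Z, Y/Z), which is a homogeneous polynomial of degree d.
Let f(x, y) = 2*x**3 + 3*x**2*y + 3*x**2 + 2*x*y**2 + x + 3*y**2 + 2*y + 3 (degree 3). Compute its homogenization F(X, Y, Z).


F(X, Y, Z) = 2*X**3 + 3*X**2*Y + 3*X**2*Z + 2*X*Y**2 + X*Z**2 + 3*Y**2*Z + 2*Y*Z**2 + 3*Z**3

deg(f) = 3.
Substitute x = X/Z, y = Y/Z into f, then multiply by Z^3.
  monomial 2·x^3·y^0 ↦ 2·X^3·Y^0·Z^0.
  monomial 3·x^2·y^1 ↦ 3·X^2·Y^1·Z^0.
  monomial 3·x^2·y^0 ↦ 3·X^2·Y^0·Z^1.
  monomial 2·x^1·y^2 ↦ 2·X^1·Y^2·Z^0.
  monomial 1·x^1·y^0 ↦ 1·X^1·Y^0·Z^2.
  monomial 3·x^0·y^2 ↦ 3·X^0·Y^2·Z^1.
  monomial 2·x^0·y^1 ↦ 2·X^0·Y^1·Z^2.
  monomial 3·x^0·y^0 ↦ 3·X^0·Y^0·Z^3.
Collecting: F(X, Y, Z) = 2*X**3 + 3*X**2*Y + 3*X**2*Z + 2*X*Y**2 + X*Z**2 + 3*Y**2*Z + 2*Y*Z**2 + 3*Z**3.


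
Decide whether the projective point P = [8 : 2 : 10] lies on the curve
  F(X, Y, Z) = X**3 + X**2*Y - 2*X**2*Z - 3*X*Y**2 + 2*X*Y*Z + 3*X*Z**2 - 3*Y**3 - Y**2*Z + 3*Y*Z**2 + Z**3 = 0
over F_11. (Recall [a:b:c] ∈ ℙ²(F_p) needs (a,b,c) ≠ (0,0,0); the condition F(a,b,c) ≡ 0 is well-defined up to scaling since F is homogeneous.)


F(8,2,10) ≡ 0 (mod 11); P is on the curve.

Evaluate F(8, 2, 10) term-by-term (mod 11).
  X**3 ↦ 1·512·1·1 = 512
  X**2*Y ↦ 1·64·2·1 = 128
  -2*X**2*Z ↦ -2·64·1·10 = -1280
  -3*X*Y**2 ↦ -3·8·4·1 = -96
  2*X*Y*Z ↦ 2·8·2·10 = 320
  3*X*Z**2 ↦ 3·8·1·100 = 2400
  -3*Y**3 ↦ -3·1·8·1 = -24
  -Y**2*Z ↦ -1·1·4·10 = -40
  3*Y*Z**2 ↦ 3·1·2·100 = 600
  Z**3 ↦ 1·1·1·1000 = 1000
Sum: F(8, 2, 10) = (512) + (128) + (-1280) + (-96) + (320) + (2400) + (-24) + (-40) + (600) + (1000) = 3520.
Reducing mod 11: 3520 ≡ 0 (mod 11).
Since F(a, b, c) ≡ 0 (mod 11), P lies on the curve.


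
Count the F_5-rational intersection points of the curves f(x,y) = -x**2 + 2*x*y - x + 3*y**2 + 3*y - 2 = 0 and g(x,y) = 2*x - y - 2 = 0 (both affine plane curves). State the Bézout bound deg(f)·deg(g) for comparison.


Common zeros: {(3, 4)}; count = 1; Bézout bound = 2.

deg(f) = 2, deg(g) = 1, so Bézout bound = 2.
Scan x ∈ F_5. For each x, list the y ∈ F_5 with f(x, y) ≡ 0 and those with g(x, y) ≡ 0 (mod 5); the common zeros in that column are the intersection.
  x = 0: f ≡ 0 at y ∈ ∅; g ≡ 0 at y ∈ {3}; common: ∅.
  x = 1: f ≡ 0 at y ∈ ∅; g ≡ 0 at y ∈ {0}; common: ∅.
  x = 2: f ≡ 0 at y ∈ {3}; g ≡ 0 at y ∈ {2}; common: ∅.
  x = 3: f ≡ 0 at y ∈ {3, 4}; g ≡ 0 at y ∈ {4}; common: {4}.
  x = 4: f ≡ 0 at y ∈ {4}; g ≡ 0 at y ∈ {1}; common: ∅.
Collecting: common zeros = {(3, 4)}, so the count is 1.
Comparison with the Bézout bound: 1 ≤ 2 = deg(f)·deg(g), as expected for curves with no common component (the affine F_5-count falls short of the bound because intersections may lie at infinity, over extension fields, or carry multiplicity).


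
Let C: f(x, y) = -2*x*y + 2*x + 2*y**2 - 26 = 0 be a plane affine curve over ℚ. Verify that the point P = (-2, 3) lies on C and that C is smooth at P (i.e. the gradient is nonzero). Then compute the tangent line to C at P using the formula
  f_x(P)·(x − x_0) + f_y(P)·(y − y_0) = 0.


Tangent line at P: -4*x + 16*y - 56 = 0.

Step 1: f(-2, 3) = 0, so P lies on C.
Step 2: partial derivatives
  f_x(x, y) = 2 - 2*y, f_y(x, y) = -2*x + 4*y.
  f_x(P) = -4, f_y(P) = 16 (gradient nonzero, so P is smooth).
Step 3: tangent line at P: -4·(x − -2) + 16·(y − 3) = 0.
Expanding: -4*x + 16*y - 56 = 0.


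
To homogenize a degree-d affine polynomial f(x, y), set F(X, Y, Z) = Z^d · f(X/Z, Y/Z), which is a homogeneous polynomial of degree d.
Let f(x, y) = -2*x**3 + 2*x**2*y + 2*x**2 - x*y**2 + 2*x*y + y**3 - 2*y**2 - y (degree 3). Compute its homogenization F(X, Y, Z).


F(X, Y, Z) = -2*X**3 + 2*X**2*Y + 2*X**2*Z - X*Y**2 + 2*X*Y*Z + Y**3 - 2*Y**2*Z - Y*Z**2

deg(f) = 3.
Substitute x = X/Z, y = Y/Z into f, then multiply by Z^3.
  monomial -2·x^3·y^0 ↦ -2·X^3·Y^0·Z^0.
  monomial 2·x^2·y^1 ↦ 2·X^2·Y^1·Z^0.
  monomial 2·x^2·y^0 ↦ 2·X^2·Y^0·Z^1.
  monomial -1·x^1·y^2 ↦ -1·X^1·Y^2·Z^0.
  monomial 2·x^1·y^1 ↦ 2·X^1·Y^1·Z^1.
  monomial 1·x^0·y^3 ↦ 1·X^0·Y^3·Z^0.
  monomial -2·x^0·y^2 ↦ -2·X^0·Y^2·Z^1.
  monomial -1·x^0·y^1 ↦ -1·X^0·Y^1·Z^2.
Collecting: F(X, Y, Z) = -2*X**3 + 2*X**2*Y + 2*X**2*Z - X*Y**2 + 2*X*Y*Z + Y**3 - 2*Y**2*Z - Y*Z**2.


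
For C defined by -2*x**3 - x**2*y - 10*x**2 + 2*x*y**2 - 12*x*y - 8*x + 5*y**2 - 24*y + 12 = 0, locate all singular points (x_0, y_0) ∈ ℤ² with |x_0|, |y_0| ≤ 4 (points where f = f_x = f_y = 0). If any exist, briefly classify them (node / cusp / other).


Singular points: {(-2, 2)}; classification: cusp.

Compute partial derivatives:
  f_x = -6*x**2 - 2*x*y - 20*x + 2*y**2 - 12*y - 8.
  f_y = -x**2 + 4*x*y - 12*x + 10*y - 24.
Scan x_0 ∈ {−4, ..., 4}. For each x_0, f_y(x_0, y) is a polynomial in y; find its integer roots y ∈ {−4, ..., 4}, then test f_x and f at those candidates.
  x = -4: f_y(-4, y) = 8 - 6*y; no integer root y with |y| ≤ 4.
  x = -3: f_y(-3, y) = 3 - 2*y; no integer root y with |y| ≤ 4.
  x = -2: f_y(-2, y) = 2*y - 4; vanishes at y ∈ {2}. (-2, 2): f_x = 0, f = 0 — SINGULAR.
  x = -1: f_y(-1, y) = 6*y - 13; no integer root y with |y| ≤ 4.
  x = 0: f_y(0, y) = 10*y - 24; no integer root y with |y| ≤ 4.
  x = 1: f_y(1, y) = 14*y - 37; no integer root y with |y| ≤ 4.
  x = 2: f_y(2, y) = 18*y - 52; no integer root y with |y| ≤ 4.
  x = 3: f_y(3, y) = 22*y - 69; no integer root y with |y| ≤ 4.
  x = 4: f_y(4, y) = 26*y - 88; no integer root y with |y| ≤ 4.
Only singular point on the grid: (-2, 2).
Classify: substitute x = -2 + u, y = 2 + v and expand: f = -2*u**3 - u**2*v + 2*u*v**2 + v**2.
No constant or linear terms (consistent with a singular point). Quadratic part: v**2. Cubic part: -2*u**3 - u**2*v + 2*u*v**2.
The quadratic part v**2 is a perfect square, so there is a single (double) tangent line v = 0, i.e. y = 2. Restricting the cubic part to that line (v = 0) leaves -2*u**3 ≠ 0, so f is not divisible by v and the branch is v² ≈ 2*u**3 to lowest order — this is a cusp.
Classification: cusp.


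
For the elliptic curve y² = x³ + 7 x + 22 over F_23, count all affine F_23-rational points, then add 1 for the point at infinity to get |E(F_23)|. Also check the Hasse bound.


Affine points = {(3, 1), (3, 22), (6, 2), (6, 21), (7, 0), (9, 3), (9, 20), (11, 2), (11, 21), (14, 9), (14, 14), (15, 11), (15, 12), (18, 0), (21, 0)}; affine count = 15; |E(F_23)| = 16.

Discriminant check: Δ ∝ 4a³ + 27b² = 4·7³ + 27·22² = 4·343 + 27·484 ≡ 19 (mod 23). Nonzero ⇒ E is nonsingular.
For each x ∈ F_23, compute rhs = x³ + 7·x + 22 mod 23, then count y ∈ F_23 with y² ≡ rhs.
  x = 0: rhs = 22, matching y values: none (0 points).
  x = 1: rhs = 7, matching y values: none (0 points).
  x = 2: rhs = 21, matching y values: none (0 points).
  x = 3: rhs = 1, matching y values: 1, 22 (2 points).
  x = 4: rhs = 22, matching y values: none (0 points).
  x = 5: rhs = 21, matching y values: none (0 points).
  x = 6: rhs = 4, matching y values: 2, 21 (2 points).
  x = 7: rhs = 0, matching y values: 0 (1 points).
  x = 8: rhs = 15, matching y values: none (0 points).
  x = 9: rhs = 9, matching y values: 3, 20 (2 points).
  x = 10: rhs = 11, matching y values: none (0 points).
  x = 11: rhs = 4, matching y values: 2, 21 (2 points).
  x = 12: rhs = 17, matching y values: none (0 points).
  x = 13: rhs = 10, matching y values: none (0 points).
  x = 14: rhs = 12, matching y values: 9, 14 (2 points).
  x = 15: rhs = 6, matching y values: 11, 12 (2 points).
  x = 16: rhs = 21, matching y values: none (0 points).
  x = 17: rhs = 17, matching y values: none (0 points).
  x = 18: rhs = 0, matching y values: 0 (1 points).
  x = 19: rhs = 22, matching y values: none (0 points).
  x = 20: rhs = 20, matching y values: none (0 points).
  x = 21: rhs = 0, matching y values: 0 (1 points).
  x = 22: rhs = 14, matching y values: none (0 points).
Total affine count: 15.
Full point count |E(F_23)| = 15 + 1 = 16.
Hasse bound: |16 − (23+1)| = |-8| = 8 ≤ 2√23 ≈ 9.5917 ✓.


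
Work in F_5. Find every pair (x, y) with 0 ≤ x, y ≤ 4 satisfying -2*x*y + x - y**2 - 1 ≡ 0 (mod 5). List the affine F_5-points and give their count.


Affine F_5-points: {(0, 2), (0, 3), (1, 0), (1, 3), (2, 3), (3, 1), (3, 3), (4, 3), (4, 4)}; count = 9.

For each of the 25 pairs (x, y) ∈ F_5², evaluate f(x, y) mod 5. Record the zeros.
  x = 0: [0↦4, 1↦3, 2↦0, 3↦0, 4↦3]  zeros at y ∈ {2, 3}
  x = 1: [0↦0, 1↦2, 2↦2, 3↦0, 4↦1]  zeros at y ∈ {0, 3}
  x = 2: [0↦1, 1↦1, 2↦4, 3↦0, 4↦4]  zeros at y ∈ {3}
  x = 3: [0↦2, 1↦0, 2↦1, 3↦0, 4↦2]  zeros at y ∈ {1, 3}
  x = 4: [0↦3, 1↦4, 2↦3, 3↦0, 4↦0]  zeros at y ∈ {3, 4}
Collecting zeros: affine points = {(0, 2), (0, 3), (1, 0), (1, 3), (2, 3), (3, 1), (3, 3), (4, 3), (4, 4)}.
Total count |C(F_5)_aff| = 9.


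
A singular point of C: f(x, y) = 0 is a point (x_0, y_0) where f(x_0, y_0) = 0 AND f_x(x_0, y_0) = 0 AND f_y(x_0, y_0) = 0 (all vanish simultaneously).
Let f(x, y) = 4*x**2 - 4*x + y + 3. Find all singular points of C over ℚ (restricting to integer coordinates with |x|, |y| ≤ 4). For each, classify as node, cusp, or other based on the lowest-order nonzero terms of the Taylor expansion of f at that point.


No singular points in the scanned grid; C is smooth there.

Compute partial derivatives:
  f_x = 8*x - 4.
  f_y = 1.
f_y = 1 is a nonzero constant, so f_y never vanishes: no point (x, y) can satisfy f = f_x = f_y = 0. In particular no (x, y) ∈ {−4, ..., 4}² is singular; the curve is smooth.


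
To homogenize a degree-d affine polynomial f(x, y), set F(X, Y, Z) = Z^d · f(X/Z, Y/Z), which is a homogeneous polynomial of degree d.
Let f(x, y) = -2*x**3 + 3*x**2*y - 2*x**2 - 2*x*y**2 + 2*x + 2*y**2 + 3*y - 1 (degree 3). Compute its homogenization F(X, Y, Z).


F(X, Y, Z) = -2*X**3 + 3*X**2*Y - 2*X**2*Z - 2*X*Y**2 + 2*X*Z**2 + 2*Y**2*Z + 3*Y*Z**2 - Z**3

deg(f) = 3.
Substitute x = X/Z, y = Y/Z into f, then multiply by Z^3.
  monomial -2·x^3·y^0 ↦ -2·X^3·Y^0·Z^0.
  monomial 3·x^2·y^1 ↦ 3·X^2·Y^1·Z^0.
  monomial -2·x^2·y^0 ↦ -2·X^2·Y^0·Z^1.
  monomial -2·x^1·y^2 ↦ -2·X^1·Y^2·Z^0.
  monomial 2·x^1·y^0 ↦ 2·X^1·Y^0·Z^2.
  monomial 2·x^0·y^2 ↦ 2·X^0·Y^2·Z^1.
  monomial 3·x^0·y^1 ↦ 3·X^0·Y^1·Z^2.
  monomial -1·x^0·y^0 ↦ -1·X^0·Y^0·Z^3.
Collecting: F(X, Y, Z) = -2*X**3 + 3*X**2*Y - 2*X**2*Z - 2*X*Y**2 + 2*X*Z**2 + 2*Y**2*Z + 3*Y*Z**2 - Z**3.


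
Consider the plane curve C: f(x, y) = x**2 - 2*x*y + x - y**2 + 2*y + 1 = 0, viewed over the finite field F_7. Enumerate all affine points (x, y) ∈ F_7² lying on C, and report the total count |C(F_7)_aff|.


Affine F_7-points: {(0, 4), (0, 5), (2, 0), (2, 5), (4, 0), (4, 1)}; count = 6.

For each of the 49 pairs (x, y) ∈ F_7², evaluate f(x, y) mod 7. Record the zeros.
  x = 0: [0↦1, 1↦2, 2↦1, 3↦5, 4↦0, 5↦0, 6↦5]  zeros at y ∈ {4, 5}
  x = 1: [0↦3, 1↦2, 2↦6, 3↦1, 4↦1, 5↦6, 6↦2]  zeros at y ∈ ∅
  x = 2: [0↦0, 1↦4, 2↦6, 3↦6, 4↦4, 5↦0, 6↦1]  zeros at y ∈ {0, 5}
  x = 3: [0↦6, 1↦1, 2↦1, 3↦6, 4↦2, 5↦3, 6↦2]  zeros at y ∈ ∅
  x = 4: [0↦0, 1↦0, 2↦5, 3↦1, 4↦2, 5↦1, 6↦5]  zeros at y ∈ {0, 1}
  x = 5: [0↦3, 1↦1, 2↦4, 3↦5, 4↦4, 5↦1, 6↦3]  zeros at y ∈ ∅
  x = 6: [0↦1, 1↦4, 2↦5, 3↦4, 4↦1, 5↦3, 6↦3]  zeros at y ∈ ∅
Collecting zeros: affine points = {(0, 4), (0, 5), (2, 0), (2, 5), (4, 0), (4, 1)}.
Total count |C(F_7)_aff| = 6.


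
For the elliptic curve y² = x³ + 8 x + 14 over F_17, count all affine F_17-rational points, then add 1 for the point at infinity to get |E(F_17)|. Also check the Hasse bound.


Affine points = {(2, 2), (2, 15), (4, 5), (4, 12), (5, 3), (5, 14), (9, 4), (9, 13), (12, 6), (12, 11)}; affine count = 10; |E(F_17)| = 11.

Discriminant check: Δ ∝ 4a³ + 27b² = 4·8³ + 27·14² = 4·512 + 27·196 ≡ 13 (mod 17). Nonzero ⇒ E is nonsingular.
For each x ∈ F_17, compute rhs = x³ + 8·x + 14 mod 17, then count y ∈ F_17 with y² ≡ rhs.
  x = 0: rhs = 14, matching y values: none (0 points).
  x = 1: rhs = 6, matching y values: none (0 points).
  x = 2: rhs = 4, matching y values: 2, 15 (2 points).
  x = 3: rhs = 14, matching y values: none (0 points).
  x = 4: rhs = 8, matching y values: 5, 12 (2 points).
  x = 5: rhs = 9, matching y values: 3, 14 (2 points).
  x = 6: rhs = 6, matching y values: none (0 points).
  x = 7: rhs = 5, matching y values: none (0 points).
  x = 8: rhs = 12, matching y values: none (0 points).
  x = 9: rhs = 16, matching y values: 4, 13 (2 points).
  x = 10: rhs = 6, matching y values: none (0 points).
  x = 11: rhs = 5, matching y values: none (0 points).
  x = 12: rhs = 2, matching y values: 6, 11 (2 points).
  x = 13: rhs = 3, matching y values: none (0 points).
  x = 14: rhs = 14, matching y values: none (0 points).
  x = 15: rhs = 7, matching y values: none (0 points).
  x = 16: rhs = 5, matching y values: none (0 points).
Total affine count: 10.
Full point count |E(F_17)| = 10 + 1 = 11.
Hasse bound: |11 − (17+1)| = |-7| = 7 ≤ 2√17 ≈ 8.2462 ✓.


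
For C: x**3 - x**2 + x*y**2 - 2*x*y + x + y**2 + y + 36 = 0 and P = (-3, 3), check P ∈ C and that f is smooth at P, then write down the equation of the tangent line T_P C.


Tangent line at P: 37*x - 5*y + 126 = 0.

Step 1: f(-3, 3) = 0, so P lies on C.
Step 2: partial derivatives
  f_x(x, y) = 3*x**2 - 2*x + y**2 - 2*y + 1, f_y(x, y) = 2*x*y - 2*x + 2*y + 1.
  f_x(P) = 37, f_y(P) = -5 (gradient nonzero, so P is smooth).
Step 3: tangent line at P: 37·(x − -3) + -5·(y − 3) = 0.
Expanding: 37*x - 5*y + 126 = 0.


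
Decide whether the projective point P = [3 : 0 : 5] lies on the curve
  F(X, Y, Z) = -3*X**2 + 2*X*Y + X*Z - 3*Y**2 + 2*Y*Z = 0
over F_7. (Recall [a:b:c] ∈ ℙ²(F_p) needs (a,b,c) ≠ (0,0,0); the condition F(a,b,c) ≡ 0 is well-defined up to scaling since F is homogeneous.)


F(3,0,5) ≡ 2 (mod 7); P is NOT on the curve.

Evaluate F(3, 0, 5) term-by-term (mod 7).
  -3*X**2 ↦ -3·9·1·1 = -27
  2*X*Y ↦ 2·3·0·1 = 0
  X*Z ↦ 1·3·1·5 = 15
  -3*Y**2 ↦ -3·1·0·1 = 0
  2*Y*Z ↦ 2·1·0·5 = 0
Sum: F(3, 0, 5) = (-27) + (0) + (15) + (0) + (0) = -12.
Reducing mod 7: -12 ≡ 2 (mod 7).
Since F(a, b, c) ≡ 2 ≠ 0 (mod 7), P does NOT lie on the curve.


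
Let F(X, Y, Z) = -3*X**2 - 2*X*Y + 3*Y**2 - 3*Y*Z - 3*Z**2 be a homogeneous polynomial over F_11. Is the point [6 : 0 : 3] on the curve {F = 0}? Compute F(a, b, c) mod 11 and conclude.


F(6,0,3) ≡ 8 (mod 11); P is NOT on the curve.

Evaluate F(6, 0, 3) term-by-term (mod 11).
  -3*X**2 ↦ -3·36·1·1 = -108
  -2*X*Y ↦ -2·6·0·1 = 0
  3*Y**2 ↦ 3·1·0·1 = 0
  -3*Y*Z ↦ -3·1·0·3 = 0
  -3*Z**2 ↦ -3·1·1·9 = -27
Sum: F(6, 0, 3) = (-108) + (0) + (0) + (0) + (-27) = -135.
Reducing mod 11: -135 ≡ 8 (mod 11).
Since F(a, b, c) ≡ 8 ≠ 0 (mod 11), P does NOT lie on the curve.


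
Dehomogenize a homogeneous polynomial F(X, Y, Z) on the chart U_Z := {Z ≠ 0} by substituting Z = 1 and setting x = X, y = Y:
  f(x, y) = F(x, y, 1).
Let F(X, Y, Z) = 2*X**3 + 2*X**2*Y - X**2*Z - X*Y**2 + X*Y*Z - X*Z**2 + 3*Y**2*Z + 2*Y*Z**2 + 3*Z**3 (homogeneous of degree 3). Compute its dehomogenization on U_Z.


f(x, y) = 2*x**3 + 2*x**2*y - x**2 - x*y**2 + x*y - x + 3*y**2 + 2*y + 3

On U_Z we set Z = 1. Each monomial c·X^i·Y^j·Z^k in F becomes c·x^i·y^j·1^k = c·x^i·y^j.
Substituting Z = 1: F(X, Y, 1) = 2*x**3 + 2*x**2*y - x**2 - x*y**2 + x*y - x + 3*y**2 + 2*y + 3.
Note: deg(f) ≤ deg(F) = 3; strict inequality happens when F is divisible by Z (lost terms).


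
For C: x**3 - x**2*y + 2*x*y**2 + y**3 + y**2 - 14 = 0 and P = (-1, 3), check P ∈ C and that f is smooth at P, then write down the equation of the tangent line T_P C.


Tangent line at P: 27*x + 20*y - 33 = 0.

Step 1: f(-1, 3) = 0, so P lies on C.
Step 2: partial derivatives
  f_x(x, y) = 3*x**2 - 2*x*y + 2*y**2, f_y(x, y) = -x**2 + 4*x*y + 3*y**2 + 2*y.
  f_x(P) = 27, f_y(P) = 20 (gradient nonzero, so P is smooth).
Step 3: tangent line at P: 27·(x − -1) + 20·(y − 3) = 0.
Expanding: 27*x + 20*y - 33 = 0.


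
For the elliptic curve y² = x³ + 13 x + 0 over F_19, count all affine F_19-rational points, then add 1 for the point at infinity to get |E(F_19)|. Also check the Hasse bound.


Affine points = {(0, 0), (3, 3), (3, 16), (5, 0), (6, 3), (6, 16), (7, 4), (7, 15), (10, 3), (10, 16), (11, 7), (11, 12), (14, 0), (15, 6), (15, 13), (17, 2), (17, 17), (18, 9), (18, 10)}; affine count = 19; |E(F_19)| = 20.

Discriminant check: Δ ∝ 4a³ + 27b² = 4·13³ + 27·0² = 4·2197 + 27·0 ≡ 10 (mod 19). Nonzero ⇒ E is nonsingular.
For each x ∈ F_19, compute rhs = x³ + 13·x + 0 mod 19, then count y ∈ F_19 with y² ≡ rhs.
  x = 0: rhs = 0, matching y values: 0 (1 points).
  x = 1: rhs = 14, matching y values: none (0 points).
  x = 2: rhs = 15, matching y values: none (0 points).
  x = 3: rhs = 9, matching y values: 3, 16 (2 points).
  x = 4: rhs = 2, matching y values: none (0 points).
  x = 5: rhs = 0, matching y values: 0 (1 points).
  x = 6: rhs = 9, matching y values: 3, 16 (2 points).
  x = 7: rhs = 16, matching y values: 4, 15 (2 points).
  x = 8: rhs = 8, matching y values: none (0 points).
  x = 9: rhs = 10, matching y values: none (0 points).
  x = 10: rhs = 9, matching y values: 3, 16 (2 points).
  x = 11: rhs = 11, matching y values: 7, 12 (2 points).
  x = 12: rhs = 3, matching y values: none (0 points).
  x = 13: rhs = 10, matching y values: none (0 points).
  x = 14: rhs = 0, matching y values: 0 (1 points).
  x = 15: rhs = 17, matching y values: 6, 13 (2 points).
  x = 16: rhs = 10, matching y values: none (0 points).
  x = 17: rhs = 4, matching y values: 2, 17 (2 points).
  x = 18: rhs = 5, matching y values: 9, 10 (2 points).
Total affine count: 19.
Full point count |E(F_19)| = 19 + 1 = 20.
Hasse bound: |20 − (19+1)| = |0| = 0 ≤ 2√19 ≈ 8.7178 ✓.
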